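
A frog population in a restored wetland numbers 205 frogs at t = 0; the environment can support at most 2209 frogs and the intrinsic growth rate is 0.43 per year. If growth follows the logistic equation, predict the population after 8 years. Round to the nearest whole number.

A = (K − N₀)/N₀ = (2209 − 205)/205 = 9.7756.
N(t) = K/(1 + A·e^(−rt)) = 2209/(1 + 9.7756×e^(−0.43×8)).
e^(−3.44) = 0.032065; denominator = 1 + 9.7756×0.032065 = 1.3135.
N = 2209/1.3135 = 1681.83.

1682 frogs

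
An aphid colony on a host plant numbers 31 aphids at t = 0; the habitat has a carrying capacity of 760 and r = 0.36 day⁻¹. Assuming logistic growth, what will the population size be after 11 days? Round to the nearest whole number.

A = (K − N₀)/N₀ = (760 − 31)/31 = 23.516.
N(t) = K/(1 + A·e^(−rt)) = 760/(1 + 23.516×e^(−0.36×11)).
e^(−3.96) = 0.019063; denominator = 1 + 23.516×0.019063 = 1.4483.
N = 760/1.4483 = 524.757.

525 aphids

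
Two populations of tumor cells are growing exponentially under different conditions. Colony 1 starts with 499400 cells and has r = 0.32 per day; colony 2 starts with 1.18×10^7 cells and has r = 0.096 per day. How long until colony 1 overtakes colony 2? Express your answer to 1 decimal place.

Set 499400·e^(0.32t) = 1.18×10^7·e^(0.096t).
e^((0.32 − 0.096)t) = 1.18×10^7/499400 → e^(0.224·t) = 23.628.
0.224·t = ln(23.628) = 3.1624, so t = 3.1624/0.224 = 14.118.

14.1 days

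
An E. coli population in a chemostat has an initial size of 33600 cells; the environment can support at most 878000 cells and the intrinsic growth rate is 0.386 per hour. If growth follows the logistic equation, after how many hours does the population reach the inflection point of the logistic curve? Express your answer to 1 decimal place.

Logistic growth is fastest at N = K/2 = 439000.
A = (K − N₀)/N₀ = 25.131. Set K/(1 + A·e^(−rt)) = K/2 → A·e^(−rt) = 1.
e^(−0.386t) = 1/25.131 = 0.0397916, so t = ln(25.131)/0.386 = 3.2241/0.386 = 8.3526.

8.4 hours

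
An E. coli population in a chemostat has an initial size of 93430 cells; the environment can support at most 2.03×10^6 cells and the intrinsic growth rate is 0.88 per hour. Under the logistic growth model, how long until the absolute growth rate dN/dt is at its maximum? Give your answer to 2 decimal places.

3.44 hours

Logistic growth is fastest at N = K/2 = 1.015×10^6.
A = (K − N₀)/N₀ = 20.727. Set K/(1 + A·e^(−rt)) = K/2 → A·e^(−rt) = 1.
e^(−0.88t) = 1/20.727 = 0.0482451, so t = ln(20.727)/0.88 = 3.0315/0.88 = 3.4448.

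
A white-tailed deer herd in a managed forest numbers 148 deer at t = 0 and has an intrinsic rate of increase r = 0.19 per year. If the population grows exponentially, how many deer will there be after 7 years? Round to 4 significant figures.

N(t) = N₀·e^(rt) = 148 × e^(0.19×7) = 148 × e^1.33.
e^1.33 ≈ 3.781, so N ≈ 148 × 3.781 = 559.594.

559.6 deer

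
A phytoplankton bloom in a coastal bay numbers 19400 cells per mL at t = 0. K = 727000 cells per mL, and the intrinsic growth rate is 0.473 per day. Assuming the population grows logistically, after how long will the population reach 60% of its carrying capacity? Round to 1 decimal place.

8.5 days

A = (K − N₀)/N₀ = (727000 − 19400)/19400 = 36.474.
Solve 727000/(1 + 36.474·e^(−0.473t)) = 436200: 1 + 36.474·e^(−0.473t) = 1.6667, so e^(−0.473t) = 0.0182777.
−0.473·t = ln(0.0182777) = -4.0021, so t = 4.0021/0.473 = 8.461.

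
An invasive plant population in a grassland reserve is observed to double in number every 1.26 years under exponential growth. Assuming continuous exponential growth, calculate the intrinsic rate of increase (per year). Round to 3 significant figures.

0.550 per year

r = ln(2)/t_d = 0.6931/1.26 = 0.55012.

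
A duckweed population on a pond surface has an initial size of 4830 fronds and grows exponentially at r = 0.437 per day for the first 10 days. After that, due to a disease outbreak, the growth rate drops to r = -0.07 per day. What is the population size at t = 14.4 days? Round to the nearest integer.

Phase 1: N(10) = 4830·e^(0.437×10) = 4830·e^4.37 = 381781.
Phase 2 runs for 14.4 − 10 = 4.4 days at r = -0.07.
N(14.4) = 381781·e^(-0.07×4.4) = 381781·e^-0.308 = 280577.

280577 fronds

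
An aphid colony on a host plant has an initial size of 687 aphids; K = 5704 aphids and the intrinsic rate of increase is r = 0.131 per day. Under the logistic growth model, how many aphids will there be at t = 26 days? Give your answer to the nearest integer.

A = (K − N₀)/N₀ = (5704 − 687)/687 = 7.3028.
N(t) = K/(1 + A·e^(−rt)) = 5704/(1 + 7.3028×e^(−0.131×26)).
e^(−3.406) = 0.033174; denominator = 1 + 7.3028×0.033174 = 1.2423.
N = 5704/1.2423 = 4591.63.

4592 aphids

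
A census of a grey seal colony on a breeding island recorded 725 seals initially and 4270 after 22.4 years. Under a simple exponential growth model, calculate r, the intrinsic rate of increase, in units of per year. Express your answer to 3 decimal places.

0.079 per year

From N(t) = N₀·e^(rt): e^(r·22.4) = 4270/725 = 5.8897.
r·22.4 = ln(5.8897) = 1.7732, so r = 1.7732/22.4 = 0.079161.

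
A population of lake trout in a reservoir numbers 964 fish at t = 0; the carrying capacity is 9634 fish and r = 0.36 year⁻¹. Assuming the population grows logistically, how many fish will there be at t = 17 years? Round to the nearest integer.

9447 fish

A = (K − N₀)/N₀ = (9634 − 964)/964 = 8.9938.
N(t) = K/(1 + A·e^(−rt)) = 9634/(1 + 8.9938×e^(−0.36×17)).
e^(−6.12) = 0.0021985; denominator = 1 + 8.9938×0.0021985 = 1.0198.
N = 9634/1.0198 = 9447.21.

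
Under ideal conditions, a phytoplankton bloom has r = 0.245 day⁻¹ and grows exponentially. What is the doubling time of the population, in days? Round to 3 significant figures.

Doubling time t_d = ln(2)/r = 0.6931/0.245 = 2.8292.

2.83 days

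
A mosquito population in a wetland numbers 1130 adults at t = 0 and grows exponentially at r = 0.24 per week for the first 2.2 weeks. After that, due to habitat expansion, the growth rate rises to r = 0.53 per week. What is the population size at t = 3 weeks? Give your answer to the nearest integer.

Phase 1: N(2.2) = 1130·e^(0.24×2.2) = 1130·e^0.528 = 1915.96.
Phase 2 runs for 3 − 2.2 = 0.8 weeks at r = 0.53.
N(3) = 1915.96·e^(0.53×0.8) = 1915.96·e^0.424 = 2927.7.

2928 adults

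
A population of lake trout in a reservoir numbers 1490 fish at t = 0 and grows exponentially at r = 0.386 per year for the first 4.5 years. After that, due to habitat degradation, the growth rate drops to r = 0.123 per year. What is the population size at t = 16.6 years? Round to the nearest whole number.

37490 fish

Phase 1: N(4.5) = 1490·e^(0.386×4.5) = 1490·e^1.737 = 8463.61.
Phase 2 runs for 16.6 − 4.5 = 12.1 years at r = 0.123.
N(16.6) = 8463.61·e^(0.123×12.1) = 8463.61·e^1.488 = 37490.1.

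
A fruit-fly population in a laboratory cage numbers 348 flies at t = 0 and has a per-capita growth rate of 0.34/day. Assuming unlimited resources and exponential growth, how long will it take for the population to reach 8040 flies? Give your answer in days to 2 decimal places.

9.24 days

Set N₀·e^(rt) = 8040: e^(0.34·t) = 8040/348 = 23.103.
0.34·t = ln(23.103) = 3.14, so t = 3.14/0.34 = 9.2352.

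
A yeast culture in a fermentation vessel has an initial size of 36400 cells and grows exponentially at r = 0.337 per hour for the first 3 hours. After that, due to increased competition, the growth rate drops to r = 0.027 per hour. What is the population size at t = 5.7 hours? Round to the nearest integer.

107605 cells

Phase 1: N(3) = 36400·e^(0.337×3) = 36400·e^1.011 = 100040.
Phase 2 runs for 5.7 − 3 = 2.7 hours at r = 0.027.
N(5.7) = 100040·e^(0.027×2.7) = 100040·e^0.0729 = 107605.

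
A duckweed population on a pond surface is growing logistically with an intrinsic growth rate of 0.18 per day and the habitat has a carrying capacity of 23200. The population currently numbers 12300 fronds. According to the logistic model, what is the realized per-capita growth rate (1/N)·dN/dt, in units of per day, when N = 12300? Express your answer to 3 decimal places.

0.085 per day

(1/N)·dN/dt = r(1 − N/K) = 0.18 × (1 − 12300/23200).
= 0.18 × 0.46983 = 0.084569.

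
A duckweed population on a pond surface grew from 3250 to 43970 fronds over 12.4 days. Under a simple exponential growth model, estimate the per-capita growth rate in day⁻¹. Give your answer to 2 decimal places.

From N(t) = N₀·e^(rt): e^(r·12.4) = 43970/3250 = 13.529.
r·12.4 = ln(13.529) = 2.6049, so r = 2.6049/12.4 = 0.21007.

0.21 per day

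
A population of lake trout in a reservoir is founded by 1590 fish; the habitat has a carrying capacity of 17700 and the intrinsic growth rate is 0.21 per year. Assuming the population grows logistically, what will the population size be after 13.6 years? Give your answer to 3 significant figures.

11200 fish

A = (K − N₀)/N₀ = (17700 − 1590)/1590 = 10.132.
N(t) = K/(1 + A·e^(−rt)) = 17700/(1 + 10.132×e^(−0.21×13.6)).
e^(−2.856) = 0.057498; denominator = 1 + 10.132×0.057498 = 1.5826.
N = 17700/1.5826 = 11184.3.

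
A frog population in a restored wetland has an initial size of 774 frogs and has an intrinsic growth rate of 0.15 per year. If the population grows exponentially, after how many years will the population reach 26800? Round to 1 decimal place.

Set N₀·e^(rt) = 26800: e^(0.15·t) = 26800/774 = 34.625.
0.15·t = ln(34.625) = 3.5446, so t = 3.5446/0.15 = 23.631.

23.6 years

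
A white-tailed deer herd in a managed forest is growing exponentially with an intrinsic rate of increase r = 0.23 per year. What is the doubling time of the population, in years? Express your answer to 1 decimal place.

Doubling time t_d = ln(2)/r = 0.6931/0.23 = 3.0137.

3.0 years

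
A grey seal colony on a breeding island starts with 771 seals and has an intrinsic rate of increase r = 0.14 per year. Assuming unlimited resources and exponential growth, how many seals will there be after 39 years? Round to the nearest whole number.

N(t) = N₀·e^(rt) = 771 × e^(0.14×39) = 771 × e^5.46.
e^5.46 ≈ 235.1, so N ≈ 771 × 235.1 = 181260.

181260 seals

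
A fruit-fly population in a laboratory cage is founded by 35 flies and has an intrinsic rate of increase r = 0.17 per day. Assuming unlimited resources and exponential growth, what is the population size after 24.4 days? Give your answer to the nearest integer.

2216 flies

N(t) = N₀·e^(rt) = 35 × e^(0.17×24.4) = 35 × e^4.148.
e^4.148 ≈ 63.307, so N ≈ 35 × 63.307 = 2215.75.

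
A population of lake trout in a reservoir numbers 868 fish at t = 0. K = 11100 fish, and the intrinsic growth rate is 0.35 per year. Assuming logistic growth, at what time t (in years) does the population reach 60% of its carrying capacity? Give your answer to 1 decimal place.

A = (K − N₀)/N₀ = (11100 − 868)/868 = 11.788.
Solve 11100/(1 + 11.788·e^(−0.35t)) = 6660: 1 + 11.788·e^(−0.35t) = 1.6667, so e^(−0.35t) = 0.0565546.
−0.35·t = ln(0.0565546) = -2.8725, so t = 2.8725/0.35 = 8.2073.

8.2 years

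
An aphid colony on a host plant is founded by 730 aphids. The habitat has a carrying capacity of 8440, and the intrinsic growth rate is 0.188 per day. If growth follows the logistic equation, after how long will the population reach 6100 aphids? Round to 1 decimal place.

17.6 days

A = (K − N₀)/N₀ = (8440 − 730)/730 = 10.562.
Solve 8440/(1 + 10.562·e^(−0.188t)) = 6100: 1 + 10.562·e^(−0.188t) = 1.3836, so e^(−0.188t) = 0.0363207.
−0.188·t = ln(0.0363207) = -3.3154, so t = 3.3154/0.188 = 17.635.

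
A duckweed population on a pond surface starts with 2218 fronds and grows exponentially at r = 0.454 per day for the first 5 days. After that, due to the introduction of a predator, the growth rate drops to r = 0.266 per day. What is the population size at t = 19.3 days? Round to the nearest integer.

Phase 1: N(5) = 2218·e^(0.454×5) = 2218·e^2.27 = 21468.9.
Phase 2 runs for 19.3 − 5 = 14.3 days at r = 0.266.
N(19.3) = 21468.9·e^(0.266×14.3) = 21468.9·e^3.804 = 963339.

963339 fronds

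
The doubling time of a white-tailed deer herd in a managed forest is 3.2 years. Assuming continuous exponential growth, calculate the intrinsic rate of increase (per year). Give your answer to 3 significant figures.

0.217 per year

r = ln(2)/t_d = 0.6931/3.2 = 0.21661.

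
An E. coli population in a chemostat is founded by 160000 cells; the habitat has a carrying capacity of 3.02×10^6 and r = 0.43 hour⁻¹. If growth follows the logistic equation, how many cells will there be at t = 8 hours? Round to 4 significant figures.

A = (K − N₀)/N₀ = (3.02×10^6 − 160000)/160000 = 17.875.
N(t) = K/(1 + A·e^(−rt)) = 3.02×10^6/(1 + 17.875×e^(−0.43×8)).
e^(−3.44) = 0.032065; denominator = 1 + 17.875×0.032065 = 1.5732.
N = 3.02×10^6/1.5732 = 1.919708×10^6.

1920000 cells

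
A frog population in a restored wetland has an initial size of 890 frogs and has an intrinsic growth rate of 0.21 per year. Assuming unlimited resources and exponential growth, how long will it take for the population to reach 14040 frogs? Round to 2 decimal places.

Set N₀·e^(rt) = 14040: e^(0.21·t) = 14040/890 = 15.775.
0.21·t = ln(15.775) = 2.7584, so t = 2.7584/0.21 = 13.135.

13.14 years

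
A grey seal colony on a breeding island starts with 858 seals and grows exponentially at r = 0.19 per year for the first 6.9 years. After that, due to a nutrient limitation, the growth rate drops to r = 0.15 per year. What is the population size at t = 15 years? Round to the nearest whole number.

Phase 1: N(6.9) = 858·e^(0.19×6.9) = 858·e^1.311 = 3183.08.
Phase 2 runs for 15 − 6.9 = 8.1 years at r = 0.15.
N(15) = 3183.08·e^(0.15×8.1) = 3183.08·e^1.215 = 10727.9.

10728 seals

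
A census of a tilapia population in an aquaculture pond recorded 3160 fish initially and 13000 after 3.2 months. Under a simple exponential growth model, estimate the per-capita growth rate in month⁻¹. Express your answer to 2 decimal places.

0.44 per month

From N(t) = N₀·e^(rt): e^(r·3.2) = 13000/3160 = 4.1139.
r·3.2 = ln(4.1139) = 1.4144, so r = 1.4144/3.2 = 0.44199.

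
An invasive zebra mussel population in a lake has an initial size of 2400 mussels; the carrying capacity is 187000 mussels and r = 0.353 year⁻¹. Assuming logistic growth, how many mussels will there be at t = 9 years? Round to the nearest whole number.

A = (K − N₀)/N₀ = (187000 − 2400)/2400 = 76.917.
N(t) = K/(1 + A·e^(−rt)) = 187000/(1 + 76.917×e^(−0.353×9)).
e^(−3.177) = 0.041711; denominator = 1 + 76.917×0.041711 = 4.2082.
N = 187000/4.2082 = 44436.6.

44437 mussels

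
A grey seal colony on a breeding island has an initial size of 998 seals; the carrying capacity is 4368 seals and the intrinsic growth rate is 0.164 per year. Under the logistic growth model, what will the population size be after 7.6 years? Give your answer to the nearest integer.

A = (K − N₀)/N₀ = (4368 − 998)/998 = 3.3768.
N(t) = K/(1 + A·e^(−rt)) = 4368/(1 + 3.3768×e^(−0.164×7.6)).
e^(−1.246) = 0.28754; denominator = 1 + 3.3768×0.28754 = 1.9709.
N = 4368/1.9709 = 2216.2.

2216 seals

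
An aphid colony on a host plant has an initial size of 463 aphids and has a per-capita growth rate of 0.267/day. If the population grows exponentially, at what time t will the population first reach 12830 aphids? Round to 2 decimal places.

Set N₀·e^(rt) = 12830: e^(0.267·t) = 12830/463 = 27.711.
0.267·t = ln(27.711) = 3.3218, so t = 3.3218/0.267 = 12.441.

12.44 days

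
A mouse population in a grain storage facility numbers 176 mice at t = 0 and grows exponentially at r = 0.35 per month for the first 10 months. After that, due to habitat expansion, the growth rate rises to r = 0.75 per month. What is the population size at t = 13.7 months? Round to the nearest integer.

93478 mice

Phase 1: N(10) = 176·e^(0.35×10) = 176·e^3.5 = 5828.32.
Phase 2 runs for 13.7 − 10 = 3.7 months at r = 0.75.
N(13.7) = 5828.32·e^(0.75×3.7) = 5828.32·e^2.775 = 93478.2.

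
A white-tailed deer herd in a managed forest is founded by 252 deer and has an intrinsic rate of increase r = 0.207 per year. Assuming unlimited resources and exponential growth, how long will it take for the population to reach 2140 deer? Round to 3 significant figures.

Set N₀·e^(rt) = 2140: e^(0.207·t) = 2140/252 = 8.4921.
0.207·t = ln(8.4921) = 2.1391, so t = 2.1391/0.207 = 10.334.

10.3 years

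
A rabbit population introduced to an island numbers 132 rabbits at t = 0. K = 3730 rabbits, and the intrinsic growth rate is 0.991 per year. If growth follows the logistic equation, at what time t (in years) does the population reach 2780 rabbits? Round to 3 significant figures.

4.42 years

A = (K − N₀)/N₀ = (3730 − 132)/132 = 27.258.
Solve 3730/(1 + 27.258·e^(−0.991t)) = 2780: 1 + 27.258·e^(−0.991t) = 1.3417, so e^(−0.991t) = 0.0125369.
−0.991·t = ln(0.0125369) = -4.3791, so t = 4.3791/0.991 = 4.4188.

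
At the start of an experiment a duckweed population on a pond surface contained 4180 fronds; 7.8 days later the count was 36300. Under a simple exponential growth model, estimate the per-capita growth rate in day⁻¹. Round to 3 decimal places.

0.277 per day

From N(t) = N₀·e^(rt): e^(r·7.8) = 36300/4180 = 8.6842.
r·7.8 = ln(8.6842) = 2.1615, so r = 2.1615/7.8 = 0.27712.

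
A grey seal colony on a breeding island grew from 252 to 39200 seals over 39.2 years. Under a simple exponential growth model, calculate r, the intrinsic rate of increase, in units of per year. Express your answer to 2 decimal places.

From N(t) = N₀·e^(rt): e^(r·39.2) = 39200/252 = 155.56.
r·39.2 = ln(155.56) = 5.047, so r = 5.047/39.2 = 0.12875.

0.13 per year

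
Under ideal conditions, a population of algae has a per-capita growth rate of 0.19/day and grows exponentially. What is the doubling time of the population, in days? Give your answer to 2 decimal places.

Doubling time t_d = ln(2)/r = 0.6931/0.19 = 3.6481.

3.65 days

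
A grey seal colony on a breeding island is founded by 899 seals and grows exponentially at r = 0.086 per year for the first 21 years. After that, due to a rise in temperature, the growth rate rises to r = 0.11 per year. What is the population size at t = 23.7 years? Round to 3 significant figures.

7360 seals

Phase 1: N(21) = 899·e^(0.086×21) = 899·e^1.806 = 5471.36.
Phase 2 runs for 23.7 − 21 = 2.7 years at r = 0.11.
N(23.7) = 5471.36·e^(0.11×2.7) = 5471.36·e^0.297 = 7363.44.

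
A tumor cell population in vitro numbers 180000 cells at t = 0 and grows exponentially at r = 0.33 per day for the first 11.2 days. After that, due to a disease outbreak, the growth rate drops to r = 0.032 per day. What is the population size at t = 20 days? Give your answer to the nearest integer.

9609975 cells

Phase 1: N(11.2) = 180000·e^(0.33×11.2) = 180000·e^3.696 = 7.251451×10^6.
Phase 2 runs for 20 − 11.2 = 8.8 days at r = 0.032.
N(20) = 7.251451×10^6·e^(0.032×8.8) = 7.251451×10^6·e^0.2816 = 9.609975×10^6.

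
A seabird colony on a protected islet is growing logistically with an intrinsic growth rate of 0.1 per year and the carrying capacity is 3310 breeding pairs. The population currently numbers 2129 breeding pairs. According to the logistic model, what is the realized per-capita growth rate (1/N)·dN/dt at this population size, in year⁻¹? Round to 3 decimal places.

0.036 per year

(1/N)·dN/dt = r(1 − N/K) = 0.1 × (1 − 2129/3310).
= 0.1 × 0.3568 = 0.03568.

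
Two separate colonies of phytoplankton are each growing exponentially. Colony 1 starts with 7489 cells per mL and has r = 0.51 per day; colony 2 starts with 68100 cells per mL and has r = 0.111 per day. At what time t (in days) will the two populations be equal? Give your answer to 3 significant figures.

5.53 days

Set 7489·e^(0.51t) = 68100·e^(0.111t).
e^((0.51 − 0.111)t) = 68100/7489 → e^(0.399·t) = 9.0933.
0.399·t = ln(9.0933) = 2.2075, so t = 2.2075/0.399 = 5.5327.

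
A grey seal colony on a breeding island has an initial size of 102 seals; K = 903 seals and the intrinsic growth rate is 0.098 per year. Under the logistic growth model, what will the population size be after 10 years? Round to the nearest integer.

229 seals

A = (K − N₀)/N₀ = (903 − 102)/102 = 7.8529.
N(t) = K/(1 + A·e^(−rt)) = 903/(1 + 7.8529×e^(−0.098×10)).
e^(−0.98) = 0.37531; denominator = 1 + 7.8529×0.37531 = 3.9473.
N = 903/3.9473 = 228.764.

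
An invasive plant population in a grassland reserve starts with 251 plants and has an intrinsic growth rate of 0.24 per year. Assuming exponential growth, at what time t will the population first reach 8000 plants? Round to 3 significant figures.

14.4 years

Set N₀·e^(rt) = 8000: e^(0.24·t) = 8000/251 = 31.873.
0.24·t = ln(31.873) = 3.4617, so t = 3.4617/0.24 = 14.424.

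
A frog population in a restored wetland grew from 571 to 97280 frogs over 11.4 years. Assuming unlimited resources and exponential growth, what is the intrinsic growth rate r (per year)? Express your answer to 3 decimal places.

0.451 per year

From N(t) = N₀·e^(rt): e^(r·11.4) = 97280/571 = 170.37.
r·11.4 = ln(170.37) = 5.138, so r = 5.138/11.4 = 0.4507.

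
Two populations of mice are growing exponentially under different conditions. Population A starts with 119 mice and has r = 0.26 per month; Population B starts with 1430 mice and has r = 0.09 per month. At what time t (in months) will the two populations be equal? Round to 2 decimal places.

14.63 months

Set 119·e^(0.26t) = 1430·e^(0.09t).
e^((0.26 − 0.09)t) = 1430/119 → e^(0.17·t) = 12.017.
0.17·t = ln(12.017) = 2.4863, so t = 2.4863/0.17 = 14.625.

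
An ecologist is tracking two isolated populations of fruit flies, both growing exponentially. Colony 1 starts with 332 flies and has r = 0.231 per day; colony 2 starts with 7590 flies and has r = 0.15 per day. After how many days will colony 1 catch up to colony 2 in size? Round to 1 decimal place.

38.6 days

Set 332·e^(0.231t) = 7590·e^(0.15t).
e^((0.231 − 0.15)t) = 7590/332 → e^(0.081·t) = 22.861.
0.081·t = ln(22.861) = 3.1295, so t = 3.1295/0.081 = 38.635.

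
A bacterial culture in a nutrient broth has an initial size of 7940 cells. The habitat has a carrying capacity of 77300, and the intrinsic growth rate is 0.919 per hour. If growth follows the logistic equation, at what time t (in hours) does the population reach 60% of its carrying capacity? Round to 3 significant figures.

2.80 hours

A = (K − N₀)/N₀ = (77300 − 7940)/7940 = 8.7355.
Solve 77300/(1 + 8.7355·e^(−0.919t)) = 46380: 1 + 8.7355·e^(−0.919t) = 1.6667, so e^(−0.919t) = 0.0763168.
−0.919·t = ln(0.0763168) = -2.5729, so t = 2.5729/0.919 = 2.7996.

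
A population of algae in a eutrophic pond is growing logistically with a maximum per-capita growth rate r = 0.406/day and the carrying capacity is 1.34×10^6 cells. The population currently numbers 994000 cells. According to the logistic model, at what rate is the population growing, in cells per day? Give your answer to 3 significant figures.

104000 cells per day

dN/dt = rN(1 − N/K) = 0.406 × 994000 × (1 − 994000/1.34×10^6).
1 − 994000/1.34×10^6 = 0.25821; dN/dt = 0.406 × 994000 × 0.25821 = 1.04204×10^5.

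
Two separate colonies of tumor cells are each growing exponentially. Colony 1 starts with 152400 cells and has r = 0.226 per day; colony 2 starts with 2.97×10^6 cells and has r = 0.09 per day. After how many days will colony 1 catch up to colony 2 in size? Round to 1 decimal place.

21.8 days

Set 152400·e^(0.226t) = 2.97×10^6·e^(0.09t).
e^((0.226 − 0.09)t) = 2.97×10^6/152400 → e^(0.136·t) = 19.488.
0.136·t = ln(19.488) = 2.9698, so t = 2.9698/0.136 = 21.837.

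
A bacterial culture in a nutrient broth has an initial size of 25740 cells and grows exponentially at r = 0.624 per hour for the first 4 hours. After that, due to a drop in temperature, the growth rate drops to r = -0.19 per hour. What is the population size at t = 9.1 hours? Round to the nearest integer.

Phase 1: N(4) = 25740·e^(0.624×4) = 25740·e^2.496 = 312326.
Phase 2 runs for 9.1 − 4 = 5.1 hours at r = -0.19.
N(9.1) = 312326·e^(-0.19×5.1) = 312326·e^-0.969 = 118516.

118516 cells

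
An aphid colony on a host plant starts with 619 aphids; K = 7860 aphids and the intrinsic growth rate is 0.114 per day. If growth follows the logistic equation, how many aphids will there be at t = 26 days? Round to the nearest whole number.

4901 aphids

A = (K − N₀)/N₀ = (7860 − 619)/619 = 11.698.
N(t) = K/(1 + A·e^(−rt)) = 7860/(1 + 11.698×e^(−0.114×26)).
e^(−2.964) = 0.051612; denominator = 1 + 11.698×0.051612 = 1.6038.
N = 7860/1.6038 = 4901.01.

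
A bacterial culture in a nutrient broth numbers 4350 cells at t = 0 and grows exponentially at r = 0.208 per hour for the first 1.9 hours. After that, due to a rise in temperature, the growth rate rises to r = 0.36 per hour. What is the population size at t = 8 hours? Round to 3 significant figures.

58100 cells

Phase 1: N(1.9) = 4350·e^(0.208×1.9) = 4350·e^0.3952 = 6458.36.
Phase 2 runs for 8 − 1.9 = 6.1 hours at r = 0.36.
N(8) = 6458.36·e^(0.36×6.1) = 6458.36·e^2.196 = 58054.1.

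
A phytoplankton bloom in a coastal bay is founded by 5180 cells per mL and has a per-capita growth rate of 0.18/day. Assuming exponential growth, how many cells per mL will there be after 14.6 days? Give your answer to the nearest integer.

N(t) = N₀·e^(rt) = 5180 × e^(0.18×14.6) = 5180 × e^2.628.
e^2.628 ≈ 13.846, so N ≈ 5180 × 13.846 = 71722.5.

71723 cells per mL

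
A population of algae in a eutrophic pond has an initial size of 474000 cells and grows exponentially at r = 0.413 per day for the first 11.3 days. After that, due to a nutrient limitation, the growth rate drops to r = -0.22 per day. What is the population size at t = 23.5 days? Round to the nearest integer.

Phase 1: N(11.3) = 474000·e^(0.413×11.3) = 474000·e^4.667 = 5.041819×10^7.
Phase 2 runs for 23.5 − 11.3 = 12.2 days at r = -0.22.
N(23.5) = 5.041819×10^7·e^(-0.22×12.2) = 5.041819×10^7·e^-2.684 = 3.44303×10^6.

3443030 cells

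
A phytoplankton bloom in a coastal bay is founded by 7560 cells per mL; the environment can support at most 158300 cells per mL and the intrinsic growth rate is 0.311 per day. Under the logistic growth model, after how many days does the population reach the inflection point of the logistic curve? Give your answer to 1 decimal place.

9.6 days

Logistic growth is fastest at N = K/2 = 79150.
A = (K − N₀)/N₀ = 19.939. Set K/(1 + A·e^(−rt)) = K/2 → A·e^(−rt) = 1.
e^(−0.311t) = 1/19.939 = 0.0501526, so t = ln(19.939)/0.311 = 2.9927/0.311 = 9.6228.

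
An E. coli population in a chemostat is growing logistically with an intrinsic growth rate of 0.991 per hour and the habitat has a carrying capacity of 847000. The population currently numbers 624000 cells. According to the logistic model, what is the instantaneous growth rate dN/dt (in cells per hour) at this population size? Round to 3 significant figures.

dN/dt = rN(1 − N/K) = 0.991 × 624000 × (1 − 624000/847000).
1 − 624000/847000 = 0.26328; dN/dt = 0.991 × 624000 × 0.26328 = 1.62809×10^5.

163000 cells per hour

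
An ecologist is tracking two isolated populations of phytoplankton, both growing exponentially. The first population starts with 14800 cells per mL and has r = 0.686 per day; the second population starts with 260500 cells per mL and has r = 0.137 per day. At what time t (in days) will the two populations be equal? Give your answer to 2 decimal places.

5.22 days

Set 14800·e^(0.686t) = 260500·e^(0.137t).
e^((0.686 − 0.137)t) = 260500/14800 → e^(0.549·t) = 17.601.
0.549·t = ln(17.601) = 2.868, so t = 2.868/0.549 = 5.224.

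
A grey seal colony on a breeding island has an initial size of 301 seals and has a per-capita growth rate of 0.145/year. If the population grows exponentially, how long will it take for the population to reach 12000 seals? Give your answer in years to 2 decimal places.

Set N₀·e^(rt) = 12000: e^(0.145·t) = 12000/301 = 39.867.
0.145·t = ln(39.867) = 3.6856, so t = 3.6856/0.145 = 25.418.

25.42 years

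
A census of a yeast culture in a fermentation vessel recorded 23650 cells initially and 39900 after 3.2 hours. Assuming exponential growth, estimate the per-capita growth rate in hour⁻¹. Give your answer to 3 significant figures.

From N(t) = N₀·e^(rt): e^(r·3.2) = 39900/23650 = 1.6871.
r·3.2 = ln(1.6871) = 0.52301, so r = 0.52301/3.2 = 0.16344.

0.163 per hour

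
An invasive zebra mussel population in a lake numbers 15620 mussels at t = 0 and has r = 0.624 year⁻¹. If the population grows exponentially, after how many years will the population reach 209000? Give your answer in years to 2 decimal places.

4.16 years

Set N₀·e^(rt) = 209000: e^(0.624·t) = 209000/15620 = 13.38.
0.624·t = ln(13.38) = 2.5938, so t = 2.5938/0.624 = 4.1567.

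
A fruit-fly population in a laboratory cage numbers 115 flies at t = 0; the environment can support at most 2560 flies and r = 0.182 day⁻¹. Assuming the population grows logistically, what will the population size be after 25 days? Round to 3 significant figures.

2090 flies

A = (K − N₀)/N₀ = (2560 − 115)/115 = 21.261.
N(t) = K/(1 + A·e^(−rt)) = 2560/(1 + 21.261×e^(−0.182×25)).
e^(−4.55) = 0.010567; denominator = 1 + 21.261×0.010567 = 1.2247.
N = 2560/1.2247 = 2090.36.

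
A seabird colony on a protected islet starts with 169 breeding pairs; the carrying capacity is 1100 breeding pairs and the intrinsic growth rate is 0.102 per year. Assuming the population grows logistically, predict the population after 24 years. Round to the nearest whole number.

A = (K − N₀)/N₀ = (1100 − 169)/169 = 5.5089.
N(t) = K/(1 + A·e^(−rt)) = 1100/(1 + 5.5089×e^(−0.102×24)).
e^(−2.448) = 0.086466; denominator = 1 + 5.5089×0.086466 = 1.4763.
N = 1100/1.4763 = 745.09.

745 breeding pairs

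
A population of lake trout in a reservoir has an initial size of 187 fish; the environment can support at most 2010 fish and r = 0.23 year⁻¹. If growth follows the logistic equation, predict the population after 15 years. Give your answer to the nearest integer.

1535 fish

A = (K − N₀)/N₀ = (2010 − 187)/187 = 9.7487.
N(t) = K/(1 + A·e^(−rt)) = 2010/(1 + 9.7487×e^(−0.23×15)).
e^(−3.45) = 0.031746; denominator = 1 + 9.7487×0.031746 = 1.3095.
N = 2010/1.3095 = 1534.96.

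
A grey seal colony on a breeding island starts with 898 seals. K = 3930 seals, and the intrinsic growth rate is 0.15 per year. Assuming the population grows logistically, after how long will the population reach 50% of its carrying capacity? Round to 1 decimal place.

A = (K − N₀)/N₀ = (3930 − 898)/898 = 3.3764.
Solve 3930/(1 + 3.3764·e^(−0.15t)) = 1965: 1 + 3.3764·e^(−0.15t) = 2, so e^(−0.15t) = 0.296174.
−0.15·t = ln(0.296174) = -1.2168, so t = 1.2168/0.15 = 8.1121.

8.1 years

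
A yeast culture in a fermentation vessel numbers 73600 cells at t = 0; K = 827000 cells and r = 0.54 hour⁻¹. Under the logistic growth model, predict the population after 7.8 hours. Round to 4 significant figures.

A = (K − N₀)/N₀ = (827000 − 73600)/73600 = 10.236.
N(t) = K/(1 + A·e^(−rt)) = 827000/(1 + 10.236×e^(−0.54×7.8)).
e^(−4.212) = 0.014817; denominator = 1 + 10.236×0.014817 = 1.1517.
N = 827000/1.1517 = 718088.

718100 cells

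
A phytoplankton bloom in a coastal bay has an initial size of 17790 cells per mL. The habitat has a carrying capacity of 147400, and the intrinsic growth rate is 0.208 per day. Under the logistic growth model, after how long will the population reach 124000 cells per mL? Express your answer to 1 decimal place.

17.6 days

A = (K − N₀)/N₀ = (147400 − 17790)/17790 = 7.2856.
Solve 147400/(1 + 7.2856·e^(−0.208t)) = 124000: 1 + 7.2856·e^(−0.208t) = 1.1887, so e^(−0.208t) = 0.0259019.
−0.208·t = ln(0.0259019) = -3.6534, so t = 3.6534/0.208 = 17.565.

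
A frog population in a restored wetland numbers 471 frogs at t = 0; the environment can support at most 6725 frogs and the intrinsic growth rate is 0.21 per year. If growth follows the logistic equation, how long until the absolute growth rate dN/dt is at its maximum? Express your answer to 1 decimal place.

Logistic growth is fastest at N = K/2 = 3362.5.
A = (K − N₀)/N₀ = 13.278. Set K/(1 + A·e^(−rt)) = K/2 → A·e^(−rt) = 1.
e^(−0.21t) = 1/13.278 = 0.0753118, so t = ln(13.278)/0.21 = 2.5861/0.21 = 12.315.

12.3 years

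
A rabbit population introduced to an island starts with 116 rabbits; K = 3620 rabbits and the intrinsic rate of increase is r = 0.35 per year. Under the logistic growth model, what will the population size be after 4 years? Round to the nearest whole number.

428 rabbits

A = (K − N₀)/N₀ = (3620 − 116)/116 = 30.207.
N(t) = K/(1 + A·e^(−rt)) = 3620/(1 + 30.207×e^(−0.35×4)).
e^(−1.4) = 0.2466; denominator = 1 + 30.207×0.2466 = 8.4489.
N = 3620/8.4489 = 428.457.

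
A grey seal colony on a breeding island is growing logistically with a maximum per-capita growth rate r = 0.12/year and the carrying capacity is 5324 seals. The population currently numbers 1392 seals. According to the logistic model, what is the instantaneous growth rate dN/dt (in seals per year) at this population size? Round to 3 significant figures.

dN/dt = rN(1 − N/K) = 0.12 × 1392 × (1 − 1392/5324).
1 − 1392/5324 = 0.73854; dN/dt = 0.12 × 1392 × 0.73854 = 123.37.

123 seals per year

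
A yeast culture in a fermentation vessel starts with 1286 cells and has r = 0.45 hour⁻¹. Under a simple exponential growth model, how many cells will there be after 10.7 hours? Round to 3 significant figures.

N(t) = N₀·e^(rt) = 1286 × e^(0.45×10.7) = 1286 × e^4.815.
e^4.815 ≈ 123.35, so N ≈ 1286 × 123.35 = 158624.

159000 cells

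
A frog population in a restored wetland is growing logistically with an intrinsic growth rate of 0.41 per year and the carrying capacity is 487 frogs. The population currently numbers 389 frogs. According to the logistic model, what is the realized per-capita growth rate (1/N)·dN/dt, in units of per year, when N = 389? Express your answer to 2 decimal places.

0.08 per year

(1/N)·dN/dt = r(1 − N/K) = 0.41 × (1 − 389/487).
= 0.41 × 0.20123 = 0.082505.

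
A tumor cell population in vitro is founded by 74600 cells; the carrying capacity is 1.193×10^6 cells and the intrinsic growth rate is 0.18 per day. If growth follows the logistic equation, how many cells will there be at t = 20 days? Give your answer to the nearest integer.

846318 cells

A = (K − N₀)/N₀ = (1.193×10^6 − 74600)/74600 = 14.992.
N(t) = K/(1 + A·e^(−rt)) = 1.193×10^6/(1 + 14.992×e^(−0.18×20)).
e^(−3.6) = 0.027324; denominator = 1 + 14.992×0.027324 = 1.4096.
N = 1.193×10^6/1.4096 = 846318.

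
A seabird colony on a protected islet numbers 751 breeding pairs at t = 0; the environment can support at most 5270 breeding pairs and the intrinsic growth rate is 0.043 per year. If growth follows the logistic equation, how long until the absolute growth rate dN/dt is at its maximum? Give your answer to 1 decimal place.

41.7 years

Logistic growth is fastest at N = K/2 = 2635.
A = (K − N₀)/N₀ = 6.0173. Set K/(1 + A·e^(−rt)) = K/2 → A·e^(−rt) = 1.
e^(−0.043t) = 1/6.0173 = 0.166187, so t = ln(6.0173)/0.043 = 1.7946/0.043 = 41.736.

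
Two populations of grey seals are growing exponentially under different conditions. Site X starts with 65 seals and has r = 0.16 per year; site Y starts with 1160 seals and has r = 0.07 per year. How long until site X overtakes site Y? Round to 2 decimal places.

Set 65·e^(0.16t) = 1160·e^(0.07t).
e^((0.16 − 0.07)t) = 1160/65 → e^(0.09·t) = 17.846.
0.09·t = ln(17.846) = 2.8818, so t = 2.8818/0.09 = 32.02.

32.02 years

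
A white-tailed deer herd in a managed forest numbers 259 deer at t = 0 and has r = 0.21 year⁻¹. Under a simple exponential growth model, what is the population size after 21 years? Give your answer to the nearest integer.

N(t) = N₀·e^(rt) = 259 × e^(0.21×21) = 259 × e^4.41.
e^4.41 ≈ 82.269, so N ≈ 259 × 82.269 = 21307.8.

21308 deer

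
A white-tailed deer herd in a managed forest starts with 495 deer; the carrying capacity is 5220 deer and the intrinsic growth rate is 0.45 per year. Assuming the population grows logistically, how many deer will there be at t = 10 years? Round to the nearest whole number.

4720 deer

A = (K − N₀)/N₀ = (5220 − 495)/495 = 9.5455.
N(t) = K/(1 + A·e^(−rt)) = 5220/(1 + 9.5455×e^(−0.45×10)).
e^(−4.5) = 0.011109; denominator = 1 + 9.5455×0.011109 = 1.106.
N = 5220/1.106 = 4719.54.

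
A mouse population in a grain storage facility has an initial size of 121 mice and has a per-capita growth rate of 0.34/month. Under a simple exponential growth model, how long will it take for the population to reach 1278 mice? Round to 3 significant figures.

6.93 months

Set N₀·e^(rt) = 1278: e^(0.34·t) = 1278/121 = 10.562.
0.34·t = ln(10.562) = 2.3573, so t = 2.3573/0.34 = 6.9331.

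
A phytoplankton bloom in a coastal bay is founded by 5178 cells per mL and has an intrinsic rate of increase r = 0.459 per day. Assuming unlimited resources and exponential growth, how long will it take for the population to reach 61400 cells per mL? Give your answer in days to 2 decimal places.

5.39 days

Set N₀·e^(rt) = 61400: e^(0.459·t) = 61400/5178 = 11.858.
0.459·t = ln(11.858) = 2.473, so t = 2.473/0.459 = 5.3878.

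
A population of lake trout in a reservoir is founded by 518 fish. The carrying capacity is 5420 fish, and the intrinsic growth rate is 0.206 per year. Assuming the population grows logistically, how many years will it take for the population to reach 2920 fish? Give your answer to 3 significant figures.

A = (K − N₀)/N₀ = (5420 − 518)/518 = 9.4633.
Solve 5420/(1 + 9.4633·e^(−0.206t)) = 2920: 1 + 9.4633·e^(−0.206t) = 1.8562, so e^(−0.206t) = 0.0904719.
−0.206·t = ln(0.0904719) = -2.4027, so t = 2.4027/0.206 = 11.664.

11.7 years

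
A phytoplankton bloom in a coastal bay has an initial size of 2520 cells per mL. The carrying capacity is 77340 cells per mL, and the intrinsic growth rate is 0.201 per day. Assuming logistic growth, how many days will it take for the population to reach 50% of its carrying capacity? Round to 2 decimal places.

16.87 days

A = (K − N₀)/N₀ = (77340 − 2520)/2520 = 29.69.
Solve 77340/(1 + 29.69·e^(−0.201t)) = 38670: 1 + 29.69·e^(−0.201t) = 2, so e^(−0.201t) = 0.0336808.
−0.201·t = ln(0.0336808) = -3.3908, so t = 3.3908/0.201 = 16.87.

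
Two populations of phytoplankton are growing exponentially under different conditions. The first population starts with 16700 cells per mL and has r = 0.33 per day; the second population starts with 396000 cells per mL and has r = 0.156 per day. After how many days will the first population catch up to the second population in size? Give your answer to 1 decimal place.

18.2 days

Set 16700·e^(0.33t) = 396000·e^(0.156t).
e^((0.33 − 0.156)t) = 396000/16700 → e^(0.174·t) = 23.713.
0.174·t = ln(23.713) = 3.166, so t = 3.166/0.174 = 18.195.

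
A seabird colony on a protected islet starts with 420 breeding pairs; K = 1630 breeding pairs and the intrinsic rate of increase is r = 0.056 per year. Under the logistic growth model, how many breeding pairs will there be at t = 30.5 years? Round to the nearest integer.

A = (K − N₀)/N₀ = (1630 − 420)/420 = 2.881.
N(t) = K/(1 + A·e^(−rt)) = 1630/(1 + 2.881×e^(−0.056×30.5)).
e^(−1.708) = 0.18123; denominator = 1 + 2.881×0.18123 = 1.5221.
N = 1630/1.5221 = 1070.88.

1071 breeding pairs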